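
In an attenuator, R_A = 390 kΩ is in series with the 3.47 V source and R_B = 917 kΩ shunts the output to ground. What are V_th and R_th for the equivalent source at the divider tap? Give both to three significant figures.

V_th is the open-circuit tap voltage: 3.47 × 917/(390 + 917) = 2.43 V.
With the supply zeroed, R_A and R_B appear in parallel from the tap: R_th = R_A‖R_B = (390 × 917)/1307 = 274 kΩ.

V_th = 2.43 V, R_th = 274 kΩ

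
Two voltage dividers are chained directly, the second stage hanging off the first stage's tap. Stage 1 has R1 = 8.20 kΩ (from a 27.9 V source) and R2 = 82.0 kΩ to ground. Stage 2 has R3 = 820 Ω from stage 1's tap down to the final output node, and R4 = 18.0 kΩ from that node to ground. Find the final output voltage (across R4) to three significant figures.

Stage 2 presents R3+R4 = 18820 Ω as a load on stage 1's tap.
Stage 1's lower leg becomes R2‖(R3+R4) = 15310 Ω, so V_mid = 27.9 × 15310/23510 = 18.17 V.
Stage 2 is itself unloaded: V_out = V_mid × R4/(R3+R4) = 18.17 × 18000/18820 = 17.4 V.

V_out ≈ 17.4 V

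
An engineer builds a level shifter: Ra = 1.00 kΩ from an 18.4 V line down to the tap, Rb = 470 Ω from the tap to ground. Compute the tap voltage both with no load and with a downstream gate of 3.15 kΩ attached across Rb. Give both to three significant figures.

Open-circuit: V = 18.4 × 470/(1000 + 470) = 5.88 V.
With the load, Rb becomes Rb‖R_L = 409.0 Ω, so V = 18.4 × 409.0/1409 = 5.34 V.

Unloaded: 5.88 V; loaded: 5.34 V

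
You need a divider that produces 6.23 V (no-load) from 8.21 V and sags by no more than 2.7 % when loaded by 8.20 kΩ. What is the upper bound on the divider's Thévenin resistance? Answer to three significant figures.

Loading drop = R_th/(R_th + R_L) ≤ 0.0270, so R_th ≤ R_L · ε/(1−ε) = 8.20 kΩ × 0.0270/0.9730 = 228 Ω.

R_th ≤ 228 Ω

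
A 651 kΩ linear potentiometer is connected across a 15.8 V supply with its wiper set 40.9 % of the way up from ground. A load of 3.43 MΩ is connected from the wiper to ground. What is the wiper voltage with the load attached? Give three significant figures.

V ≈ 6.18 V

The wiper splits the pot into (1−α)R = 384.7 kΩ above and αR = 266.3 kΩ below.
Lower section ‖ load = 247.1 kΩ.
V_wiper = 15.8 × 247.1/(384.7 + 247.1) = 6.18 V.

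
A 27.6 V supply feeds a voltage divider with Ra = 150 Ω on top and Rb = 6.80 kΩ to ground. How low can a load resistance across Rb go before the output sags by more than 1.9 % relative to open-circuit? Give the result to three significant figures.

Output resistance R_th = Ra‖Rb = (150 × 6800)/6950 = 146.8 Ω.
The fractional drop is R_th/(R_th + R_L); requiring this ≤ 0.0190 gives R_L ≥ R_th(1/0.0190 − 1) = 146.8 × 51.63 = 7.58 kΩ.

R_L(min) ≈ 7.58 kΩ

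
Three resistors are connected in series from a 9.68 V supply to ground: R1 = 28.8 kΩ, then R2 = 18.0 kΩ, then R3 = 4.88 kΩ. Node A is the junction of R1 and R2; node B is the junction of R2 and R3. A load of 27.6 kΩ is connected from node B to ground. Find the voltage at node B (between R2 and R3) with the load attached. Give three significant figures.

V ≈ 0.788 V

At node B, R3 is in parallel with the load: R3‖R_L = 4.147 kΩ.
Below node A the resistance is R2 + (R3‖R_L) = 22.15 kΩ, so V_A = 9.68 × 22.15/50.95 = 4.208 V.
Then V_B = V_A × (R3‖R_L)/(R2 + R3‖R_L) = 4.208 × 4.147/22.15 = 0.788 V.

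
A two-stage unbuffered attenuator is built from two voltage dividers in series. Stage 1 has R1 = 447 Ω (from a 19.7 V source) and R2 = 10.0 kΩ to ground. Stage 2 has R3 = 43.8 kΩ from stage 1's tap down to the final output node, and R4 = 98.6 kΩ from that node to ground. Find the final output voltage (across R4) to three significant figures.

V_out ≈ 13.0 V

Stage 2 presents R3+R4 = 142400 Ω as a load on stage 1's tap.
Stage 1's lower leg becomes R2‖(R3+R4) = 9344 Ω, so V_mid = 19.7 × 9344/9791 = 18.80 V.
Stage 2 is itself unloaded: V_out = V_mid × R4/(R3+R4) = 18.80 × 98600/142400 = 13.0 V.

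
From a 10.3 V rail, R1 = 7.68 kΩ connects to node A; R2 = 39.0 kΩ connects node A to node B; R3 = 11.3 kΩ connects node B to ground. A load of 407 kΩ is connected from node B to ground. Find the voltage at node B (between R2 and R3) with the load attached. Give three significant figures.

At node B, R3 is in parallel with the load: R3‖R_L = 10.99 kΩ.
Below node A the resistance is R2 + (R3‖R_L) = 49.99 kΩ, so V_A = 10.3 × 49.99/57.67 = 8.928 V.
Then V_B = V_A × (R3‖R_L)/(R2 + R3‖R_L) = 8.928 × 10.99/49.99 = 1.96 V.

V ≈ 1.96 V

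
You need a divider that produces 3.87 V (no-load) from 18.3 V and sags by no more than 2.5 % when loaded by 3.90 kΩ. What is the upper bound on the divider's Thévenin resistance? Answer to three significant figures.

R_th ≤ 100 Ω

Loading drop = R_th/(R_th + R_L) ≤ 0.0250, so R_th ≤ R_L · ε/(1−ε) = 3.90 kΩ × 0.0250/0.9750 = 100 Ω.
(Any R1, R2 with R2/(R1+R2) = 0.211 and R1‖R2 ≤ 100 Ω will meet the spec.)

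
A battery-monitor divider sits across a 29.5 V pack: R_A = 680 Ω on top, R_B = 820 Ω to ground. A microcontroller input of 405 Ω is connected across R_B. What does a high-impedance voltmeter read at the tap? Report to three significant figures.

The load sits in parallel with R_B: R_B‖R_L = (820 × 405) / (820 + 405) = 271.1 Ω.
V_out = 29.5 × 271.1 / (680 + 271.1) = 29.5 × 271.1/951.1 = 8.41 V.

V_out ≈ 8.41 V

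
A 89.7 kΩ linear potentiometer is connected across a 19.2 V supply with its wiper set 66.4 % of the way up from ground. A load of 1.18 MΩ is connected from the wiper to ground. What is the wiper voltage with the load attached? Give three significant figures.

The wiper splits the pot into (1−α)R = 30.14 kΩ above and αR = 59.56 kΩ below.
Lower section ‖ load = 56.70 kΩ.
V_wiper = 19.2 × 56.70/(30.14 + 56.70) = 12.5 V.

V ≈ 12.5 V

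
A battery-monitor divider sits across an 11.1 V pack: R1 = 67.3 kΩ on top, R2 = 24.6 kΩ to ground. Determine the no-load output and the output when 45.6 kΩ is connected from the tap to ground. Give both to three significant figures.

Unloaded: 2.97 V; loaded: 2.13 V

Open-circuit: V = 11.1 × 24.6/(67.3 + 24.6) = 2.97 V.
With the load, R2 becomes R2‖R_L = 15.98 kΩ, so V = 11.1 × 15.98/83.28 = 2.13 V.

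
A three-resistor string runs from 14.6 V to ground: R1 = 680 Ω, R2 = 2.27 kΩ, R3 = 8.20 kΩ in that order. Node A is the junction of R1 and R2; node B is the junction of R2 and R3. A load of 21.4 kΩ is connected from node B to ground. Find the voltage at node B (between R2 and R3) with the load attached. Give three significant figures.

V ≈ 9.75 V

At node B, R3 is in parallel with the load: R3‖R_L = 5928 Ω.
Below node A the resistance is R2 + (R3‖R_L) = 8198 Ω, so V_A = 14.6 × 8198/8878 = 13.48 V.
Then V_B = V_A × (R3‖R_L)/(R2 + R3‖R_L) = 13.48 × 5928/8198 = 9.75 V.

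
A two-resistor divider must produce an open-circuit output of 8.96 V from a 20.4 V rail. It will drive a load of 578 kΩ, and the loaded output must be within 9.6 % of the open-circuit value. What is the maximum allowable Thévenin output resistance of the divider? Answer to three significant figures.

R_th ≤ 61.4 kΩ

Loading drop = R_th/(R_th + R_L) ≤ 0.0960, so R_th ≤ R_L · ε/(1−ε) = 578 kΩ × 0.0960/0.9040 = 61.4 kΩ.
(Any R1, R2 with R2/(R1+R2) = 0.439 and R1‖R2 ≤ 61.4 kΩ will meet the spec.)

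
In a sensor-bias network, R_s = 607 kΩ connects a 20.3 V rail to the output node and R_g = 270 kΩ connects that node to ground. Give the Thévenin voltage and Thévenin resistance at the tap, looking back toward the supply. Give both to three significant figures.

V_th is the open-circuit tap voltage: 20.3 × 270/(607 + 270) = 6.25 V.
With the supply zeroed, R_s and R_g appear in parallel from the tap: R_th = R_s‖R_g = (607 × 270)/877.0 = 187 kΩ.

V_th = 6.25 V, R_th = 187 kΩ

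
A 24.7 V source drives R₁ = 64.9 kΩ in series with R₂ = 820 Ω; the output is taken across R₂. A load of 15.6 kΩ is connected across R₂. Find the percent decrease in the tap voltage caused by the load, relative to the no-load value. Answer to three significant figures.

4.93 %

The divider's output (Thévenin) resistance is R₁‖R₂ = 809.8 Ω.
Fractional drop under load = R_th/(R_th + R_L) = 809.8 / (809.8 + 15600) = 0.04935.
So the output falls by 4.93 %.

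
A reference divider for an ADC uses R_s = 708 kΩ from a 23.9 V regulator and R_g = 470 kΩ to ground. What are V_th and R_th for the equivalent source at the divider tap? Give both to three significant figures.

V_th is the open-circuit tap voltage: 23.9 × 470/(708 + 470) = 9.54 V.
With the supply zeroed, R_s and R_g appear in parallel from the tap: R_th = R_s‖R_g = (708 × 470)/1178 = 282 kΩ.

V_th = 9.54 V, R_th = 282 kΩ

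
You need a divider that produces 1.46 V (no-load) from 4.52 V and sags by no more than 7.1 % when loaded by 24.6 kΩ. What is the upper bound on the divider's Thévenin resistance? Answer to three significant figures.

R_th ≤ 1.88 kΩ

Loading drop = R_th/(R_th + R_L) ≤ 0.0710, so R_th ≤ R_L · ε/(1−ε) = 24.6 kΩ × 0.0710/0.9290 = 1.88 kΩ.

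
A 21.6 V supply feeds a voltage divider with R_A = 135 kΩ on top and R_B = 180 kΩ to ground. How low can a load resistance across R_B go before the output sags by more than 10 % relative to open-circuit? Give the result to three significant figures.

Output resistance R_th = R_A‖R_B = (135 × 180)/315.0 = 77.14 kΩ.
The fractional drop is R_th/(R_th + R_L); requiring this ≤ 0.100 gives R_L ≥ R_th(1/0.100 − 1) = 77.14 × 9.000 = 694 kΩ.

R_L(min) ≈ 694 kΩ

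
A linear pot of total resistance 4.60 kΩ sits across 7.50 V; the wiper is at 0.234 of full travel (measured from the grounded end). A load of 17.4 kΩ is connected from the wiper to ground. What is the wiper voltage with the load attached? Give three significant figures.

V ≈ 1.68 V

The wiper splits the pot into (1−α)R = 3.524 kΩ above and αR = 1.076 kΩ below.
Lower section ‖ load = 1.014 kΩ.
V_wiper = 7.50 × 1.014/(3.524 + 1.014) = 1.68 V.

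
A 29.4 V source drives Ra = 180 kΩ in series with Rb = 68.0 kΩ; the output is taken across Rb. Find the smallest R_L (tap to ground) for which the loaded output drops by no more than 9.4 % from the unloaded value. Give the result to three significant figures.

Output resistance R_th = Ra‖Rb = (180 × 68.0)/248.0 = 49.35 kΩ.
The fractional drop is R_th/(R_th + R_L); requiring this ≤ 0.0940 gives R_L ≥ R_th(1/0.0940 − 1) = 49.35 × 9.638 = 476 kΩ.

R_L(min) ≈ 476 kΩ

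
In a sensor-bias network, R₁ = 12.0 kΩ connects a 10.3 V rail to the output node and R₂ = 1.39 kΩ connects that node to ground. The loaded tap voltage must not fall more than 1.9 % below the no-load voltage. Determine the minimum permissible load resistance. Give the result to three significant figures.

R_L(min) ≈ 64.3 kΩ

Output resistance R_th = R₁‖R₂ = (12.0 × 1.39)/13.39 = 1.246 kΩ.
The fractional drop is R_th/(R_th + R_L); requiring this ≤ 0.0190 gives R_L ≥ R_th(1/0.0190 − 1) = 1.246 × 51.63 = 64.3 kΩ.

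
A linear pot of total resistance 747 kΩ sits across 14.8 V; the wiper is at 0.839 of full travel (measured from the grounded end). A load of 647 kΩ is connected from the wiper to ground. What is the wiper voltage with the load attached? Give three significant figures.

The wiper splits the pot into (1−α)R = 120.3 kΩ above and αR = 626.7 kΩ below.
Lower section ‖ load = 318.4 kΩ.
V_wiper = 14.8 × 318.4/(120.3 + 318.4) = 10.7 V.

V ≈ 10.7 V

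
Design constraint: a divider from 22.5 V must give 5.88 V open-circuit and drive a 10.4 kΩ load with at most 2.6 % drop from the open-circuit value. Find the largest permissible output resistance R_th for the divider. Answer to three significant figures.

Loading drop = R_th/(R_th + R_L) ≤ 0.0260, so R_th ≤ R_L · ε/(1−ε) = 10.4 kΩ × 0.0260/0.9740 = 278 Ω.
(Any R1, R2 with R2/(R1+R2) = 0.261 and R1‖R2 ≤ 278 Ω will meet the spec.)

R_th ≤ 278 Ω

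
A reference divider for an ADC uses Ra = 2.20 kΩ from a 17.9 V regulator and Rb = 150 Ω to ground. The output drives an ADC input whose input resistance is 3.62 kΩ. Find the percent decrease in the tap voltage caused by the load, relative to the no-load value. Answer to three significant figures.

3.73 %

The divider's output (Thévenin) resistance is Ra‖Rb = 140.4 Ω.
Fractional drop under load = R_th/(R_th + R_L) = 140.4 / (140.4 + 3620) = 0.03734.
So the output falls by 3.73 %.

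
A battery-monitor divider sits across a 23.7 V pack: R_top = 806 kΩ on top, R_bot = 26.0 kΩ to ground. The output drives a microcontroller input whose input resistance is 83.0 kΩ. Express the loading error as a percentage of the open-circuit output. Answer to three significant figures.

The divider's output (Thévenin) resistance is R_top‖R_bot = 25.19 kΩ.
Fractional drop under load = R_th/(R_th + R_L) = 25.19 / (25.19 + 83.0) = 0.2328.
So the output falls by 23.3 %.

23.3 %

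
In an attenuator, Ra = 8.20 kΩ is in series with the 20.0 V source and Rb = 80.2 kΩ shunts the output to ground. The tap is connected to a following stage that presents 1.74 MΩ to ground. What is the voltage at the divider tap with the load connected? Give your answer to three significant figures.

The load sits in parallel with Rb: Rb‖R_L = (80.2 × 1740) / (80.2 + 1740) = 76.67 kΩ.
V_out = 20.0 × 76.67 / (8.20 + 76.67) = 20.0 × 76.67/84.87 = 18.1 V.

V_out ≈ 18.1 V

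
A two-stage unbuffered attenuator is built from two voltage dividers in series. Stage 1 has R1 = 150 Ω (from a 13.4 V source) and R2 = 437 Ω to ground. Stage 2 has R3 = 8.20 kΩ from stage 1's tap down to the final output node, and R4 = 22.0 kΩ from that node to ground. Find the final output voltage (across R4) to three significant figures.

V_out ≈ 7.24 V

Stage 2 presents R3+R4 = 30200 Ω as a load on stage 1's tap.
Stage 1's lower leg becomes R2‖(R3+R4) = 430.8 Ω, so V_mid = 13.4 × 430.8/580.8 = 9.939 V.
Stage 2 is itself unloaded: V_out = V_mid × R4/(R3+R4) = 9.939 × 22000/30200 = 7.24 V.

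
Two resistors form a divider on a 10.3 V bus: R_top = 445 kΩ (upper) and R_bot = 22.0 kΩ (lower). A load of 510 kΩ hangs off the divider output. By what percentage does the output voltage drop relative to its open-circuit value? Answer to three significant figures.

The divider's output (Thévenin) resistance is R_top‖R_bot = 20.96 kΩ.
Fractional drop under load = R_th/(R_th + R_L) = 20.96 / (20.96 + 510) = 0.03948.
So the output falls by 3.95 %.

3.95 %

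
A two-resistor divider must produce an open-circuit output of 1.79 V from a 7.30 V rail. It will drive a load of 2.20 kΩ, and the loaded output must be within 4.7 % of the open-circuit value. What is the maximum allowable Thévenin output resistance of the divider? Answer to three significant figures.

R_th ≤ 108 Ω

Loading drop = R_th/(R_th + R_L) ≤ 0.0470, so R_th ≤ R_L · ε/(1−ε) = 2.20 kΩ × 0.0470/0.9530 = 108 Ω.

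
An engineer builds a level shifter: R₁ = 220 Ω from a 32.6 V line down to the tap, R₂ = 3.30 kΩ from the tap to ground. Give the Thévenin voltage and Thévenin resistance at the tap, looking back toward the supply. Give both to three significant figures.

V_th = 30.6 V, R_th = 206 Ω

V_th is the open-circuit tap voltage: 32.6 × 3300/(220 + 3300) = 30.6 V.
With the supply zeroed, R₁ and R₂ appear in parallel from the tap: R_th = R₁‖R₂ = (220 × 3300)/3520 = 206 Ω.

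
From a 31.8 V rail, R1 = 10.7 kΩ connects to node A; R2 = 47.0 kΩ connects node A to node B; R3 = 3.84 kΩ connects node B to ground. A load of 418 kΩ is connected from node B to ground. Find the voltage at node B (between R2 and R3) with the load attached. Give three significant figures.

At node B, R3 is in parallel with the load: R3‖R_L = 3.805 kΩ.
Below node A the resistance is R2 + (R3‖R_L) = 50.81 kΩ, so V_A = 31.8 × 50.81/61.51 = 26.27 V.
Then V_B = V_A × (R3‖R_L)/(R2 + R3‖R_L) = 26.27 × 3.805/50.81 = 1.97 V.

V ≈ 1.97 V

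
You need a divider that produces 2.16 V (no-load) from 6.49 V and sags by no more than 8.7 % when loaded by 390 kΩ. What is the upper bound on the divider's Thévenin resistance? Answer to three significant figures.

R_th ≤ 37.2 kΩ

Loading drop = R_th/(R_th + R_L) ≤ 0.0870, so R_th ≤ R_L · ε/(1−ε) = 390 kΩ × 0.0870/0.9130 = 37.2 kΩ.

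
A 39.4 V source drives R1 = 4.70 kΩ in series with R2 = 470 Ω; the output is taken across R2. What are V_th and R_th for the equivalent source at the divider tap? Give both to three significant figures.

V_th is the open-circuit tap voltage: 39.4 × 470/(4700 + 470) = 3.58 V.
With the supply zeroed, R1 and R2 appear in parallel from the tap: R_th = R1‖R2 = (4700 × 470)/5170 = 427 Ω.

V_th = 3.58 V, R_th = 427 Ω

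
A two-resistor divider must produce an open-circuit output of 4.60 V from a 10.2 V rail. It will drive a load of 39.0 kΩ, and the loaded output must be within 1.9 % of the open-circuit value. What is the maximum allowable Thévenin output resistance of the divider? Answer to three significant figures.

R_th ≤ 755 Ω

Loading drop = R_th/(R_th + R_L) ≤ 0.0190, so R_th ≤ R_L · ε/(1−ε) = 39.0 kΩ × 0.0190/0.9810 = 755 Ω.
(Any R1, R2 with R2/(R1+R2) = 0.451 and R1‖R2 ≤ 755 Ω will meet the spec.)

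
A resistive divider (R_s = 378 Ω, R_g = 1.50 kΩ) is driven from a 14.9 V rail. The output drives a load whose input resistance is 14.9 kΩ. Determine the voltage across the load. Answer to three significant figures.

The load sits in parallel with R_g: R_g‖R_L = (1500 × 14900) / (1500 + 14900) = 1363 Ω.
V_out = 14.9 × 1363 / (378 + 1363) = 14.9 × 1363/1741 = 11.7 V.

V_out ≈ 11.7 V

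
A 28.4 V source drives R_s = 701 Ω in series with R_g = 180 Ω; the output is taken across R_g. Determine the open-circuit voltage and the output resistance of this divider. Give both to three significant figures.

V_th is the open-circuit tap voltage: 28.4 × 180/(701 + 180) = 5.80 V.
With the supply zeroed, R_s and R_g appear in parallel from the tap: R_th = R_s‖R_g = (701 × 180)/881.0 = 143 Ω.

V_th = 5.80 V, R_th = 143 Ω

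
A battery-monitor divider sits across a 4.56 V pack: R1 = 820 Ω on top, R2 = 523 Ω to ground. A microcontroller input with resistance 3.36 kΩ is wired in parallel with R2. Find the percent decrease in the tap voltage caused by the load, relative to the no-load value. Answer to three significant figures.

8.68 %

Unloaded V = 4.56 × 523/1343 = 1.7758 V.
Loaded: R2‖R_L = 452.6 Ω, giving V = 4.56 × 452.6/1273 = 1.6217 V.
Drop = (1.7758 − 1.6217) / 1.7758 = 8.68 %.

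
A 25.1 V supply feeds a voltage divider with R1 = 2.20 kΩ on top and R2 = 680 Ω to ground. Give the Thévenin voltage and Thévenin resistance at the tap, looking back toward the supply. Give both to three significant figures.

V_th = 5.93 V, R_th = 519 Ω

V_th is the open-circuit tap voltage: 25.1 × 680/(2200 + 680) = 5.93 V.
With the supply zeroed, R1 and R2 appear in parallel from the tap: R_th = R1‖R2 = (2200 × 680)/2880 = 519 Ω.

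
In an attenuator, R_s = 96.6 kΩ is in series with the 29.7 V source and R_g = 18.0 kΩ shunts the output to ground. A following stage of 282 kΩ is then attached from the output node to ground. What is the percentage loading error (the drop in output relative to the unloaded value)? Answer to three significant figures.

5.11 %

The divider's output (Thévenin) resistance is R_s‖R_g = 15.17 kΩ.
Fractional drop under load = R_th/(R_th + R_L) = 15.17 / (15.17 + 282) = 0.05106.
So the output falls by 5.11 %.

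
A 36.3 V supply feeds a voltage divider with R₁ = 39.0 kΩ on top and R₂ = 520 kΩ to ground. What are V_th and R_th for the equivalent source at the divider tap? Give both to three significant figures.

V_th = 33.8 V, R_th = 36.3 kΩ

V_th is the open-circuit tap voltage: 36.3 × 520/(39.0 + 520) = 33.8 V.
With the supply zeroed, R₁ and R₂ appear in parallel from the tap: R_th = R₁‖R₂ = (39.0 × 520)/559.0 = 36.3 kΩ.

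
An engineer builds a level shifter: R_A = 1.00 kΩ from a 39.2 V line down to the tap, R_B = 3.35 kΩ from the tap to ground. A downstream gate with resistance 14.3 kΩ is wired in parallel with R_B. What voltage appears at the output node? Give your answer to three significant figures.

The load sits in parallel with R_B: R_B‖R_L = (3.35 × 14.3) / (3.35 + 14.3) = 2.714 kΩ.
V_out = 39.2 × 2.714 / (1.00 + 2.714) = 39.2 × 2.714/3.714 = 28.6 V.

V_out ≈ 28.6 V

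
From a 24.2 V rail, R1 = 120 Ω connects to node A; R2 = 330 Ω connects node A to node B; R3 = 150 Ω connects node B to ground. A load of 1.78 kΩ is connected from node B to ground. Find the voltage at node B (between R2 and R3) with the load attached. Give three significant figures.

V ≈ 5.69 V

At node B, R3 is in parallel with the load: R3‖R_L = 138.3 Ω.
Below node A the resistance is R2 + (R3‖R_L) = 468.3 Ω, so V_A = 24.2 × 468.3/588.3 = 19.26 V.
Then V_B = V_A × (R3‖R_L)/(R2 + R3‖R_L) = 19.26 × 138.3/468.3 = 5.69 V.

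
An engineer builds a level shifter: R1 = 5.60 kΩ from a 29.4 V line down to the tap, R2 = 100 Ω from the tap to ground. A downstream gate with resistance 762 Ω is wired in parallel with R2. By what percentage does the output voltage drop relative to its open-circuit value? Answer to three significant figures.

11.4 %

The divider's output (Thévenin) resistance is R1‖R2 = 98.25 Ω.
Fractional drop under load = R_th/(R_th + R_L) = 98.25 / (98.25 + 762) = 0.1142.
So the output falls by 11.4 %.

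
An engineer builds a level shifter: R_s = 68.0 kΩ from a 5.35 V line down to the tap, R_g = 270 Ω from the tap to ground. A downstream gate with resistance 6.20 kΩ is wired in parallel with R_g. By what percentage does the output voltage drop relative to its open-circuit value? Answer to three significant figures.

4.16 %

The divider's output (Thévenin) resistance is R_s‖R_g = 268.9 Ω.
Fractional drop under load = R_th/(R_th + R_L) = 268.9 / (268.9 + 6200) = 0.04157.
So the output falls by 4.16 %.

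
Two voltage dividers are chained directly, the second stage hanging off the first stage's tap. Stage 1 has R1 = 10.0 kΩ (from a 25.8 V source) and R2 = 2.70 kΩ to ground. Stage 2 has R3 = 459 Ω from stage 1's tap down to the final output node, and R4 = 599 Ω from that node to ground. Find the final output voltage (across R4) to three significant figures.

V_out ≈ 1.03 V

Stage 2 presents R3+R4 = 1058 Ω as a load on stage 1's tap.
Stage 1's lower leg becomes R2‖(R3+R4) = 760.1 Ω, so V_mid = 25.8 × 760.1/10760 = 1.823 V.
Stage 2 is itself unloaded: V_out = V_mid × R4/(R3+R4) = 1.823 × 599/1058 = 1.03 V.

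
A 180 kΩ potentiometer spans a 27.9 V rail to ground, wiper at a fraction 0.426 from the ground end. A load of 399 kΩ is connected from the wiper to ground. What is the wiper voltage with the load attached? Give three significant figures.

The wiper splits the pot into (1−α)R = 103.3 kΩ above and αR = 76.68 kΩ below.
Lower section ‖ load = 64.32 kΩ.
V_wiper = 27.9 × 64.32/(103.3 + 64.32) = 10.7 V.

V ≈ 10.7 V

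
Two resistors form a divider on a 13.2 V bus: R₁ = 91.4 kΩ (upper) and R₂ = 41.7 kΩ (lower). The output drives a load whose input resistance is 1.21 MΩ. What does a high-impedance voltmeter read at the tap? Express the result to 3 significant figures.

The load sits in parallel with R₂: R₂‖R_L = (41.7 × 1210) / (41.7 + 1210) = 40.31 kΩ.
V_out = 13.2 × 40.31 / (91.4 + 40.31) = 13.2 × 40.31/131.7 = 4.04 V.

V_out ≈ 4.04 V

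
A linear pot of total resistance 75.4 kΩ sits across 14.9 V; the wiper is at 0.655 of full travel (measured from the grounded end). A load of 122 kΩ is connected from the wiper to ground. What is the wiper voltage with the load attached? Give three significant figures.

V ≈ 8.56 V

The wiper splits the pot into (1−α)R = 26.01 kΩ above and αR = 49.39 kΩ below.
Lower section ‖ load = 35.16 kΩ.
V_wiper = 14.9 × 35.16/(26.01 + 35.16) = 8.56 V.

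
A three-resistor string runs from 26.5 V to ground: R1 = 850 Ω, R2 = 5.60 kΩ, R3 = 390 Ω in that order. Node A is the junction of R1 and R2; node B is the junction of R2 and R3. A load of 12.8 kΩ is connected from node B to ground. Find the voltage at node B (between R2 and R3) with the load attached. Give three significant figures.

At node B, R3 is in parallel with the load: R3‖R_L = 378.5 Ω.
Below node A the resistance is R2 + (R3‖R_L) = 5978 Ω, so V_A = 26.5 × 5978/6828 = 23.20 V.
Then V_B = V_A × (R3‖R_L)/(R2 + R3‖R_L) = 23.20 × 378.5/5978 = 1.47 V.

V ≈ 1.47 V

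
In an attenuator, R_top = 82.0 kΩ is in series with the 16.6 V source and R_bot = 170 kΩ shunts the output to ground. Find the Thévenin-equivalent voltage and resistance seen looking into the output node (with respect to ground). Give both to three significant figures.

V_th is the open-circuit tap voltage: 16.6 × 170/(82.0 + 170) = 11.2 V.
With the supply zeroed, R_top and R_bot appear in parallel from the tap: R_th = R_top‖R_bot = (82.0 × 170)/252.0 = 55.3 kΩ.

V_th = 11.2 V, R_th = 55.3 kΩ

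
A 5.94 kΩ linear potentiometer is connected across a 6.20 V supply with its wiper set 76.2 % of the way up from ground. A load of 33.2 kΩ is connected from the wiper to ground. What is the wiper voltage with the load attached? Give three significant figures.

The wiper splits the pot into (1−α)R = 1.414 kΩ above and αR = 4.526 kΩ below.
Lower section ‖ load = 3.983 kΩ.
V_wiper = 6.20 × 3.983/(1.414 + 3.983) = 4.58 V.

V ≈ 4.58 V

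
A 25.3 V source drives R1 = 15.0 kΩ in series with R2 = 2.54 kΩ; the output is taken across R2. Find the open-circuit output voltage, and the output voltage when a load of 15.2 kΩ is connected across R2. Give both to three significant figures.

Unloaded: 3.66 V; loaded: 3.21 V

Open-circuit: V = 25.3 × 2.54/(15.0 + 2.54) = 3.66 V.
With the load, R2 becomes R2‖R_L = 2.176 kΩ, so V = 25.3 × 2.176/17.18 = 3.21 V.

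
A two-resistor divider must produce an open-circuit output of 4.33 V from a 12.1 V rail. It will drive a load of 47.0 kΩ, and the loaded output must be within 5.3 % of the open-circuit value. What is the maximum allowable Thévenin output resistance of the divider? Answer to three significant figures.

R_th ≤ 2.63 kΩ

Loading drop = R_th/(R_th + R_L) ≤ 0.0530, so R_th ≤ R_L · ε/(1−ε) = 47.0 kΩ × 0.0530/0.9470 = 2.63 kΩ.
(Any R1, R2 with R2/(R1+R2) = 0.358 and R1‖R2 ≤ 2.63 kΩ will meet the spec.)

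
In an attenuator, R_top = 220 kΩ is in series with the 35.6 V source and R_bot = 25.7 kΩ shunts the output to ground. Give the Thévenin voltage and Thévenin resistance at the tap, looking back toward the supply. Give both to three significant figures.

V_th = 3.72 V, R_th = 23.0 kΩ

V_th is the open-circuit tap voltage: 35.6 × 25.7/(220 + 25.7) = 3.72 V.
With the supply zeroed, R_top and R_bot appear in parallel from the tap: R_th = R_top‖R_bot = (220 × 25.7)/245.7 = 23.0 kΩ.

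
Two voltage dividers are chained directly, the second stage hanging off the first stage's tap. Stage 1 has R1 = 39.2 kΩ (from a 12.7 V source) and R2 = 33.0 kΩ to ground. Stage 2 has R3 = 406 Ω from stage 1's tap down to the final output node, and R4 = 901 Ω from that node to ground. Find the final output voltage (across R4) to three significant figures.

Stage 2 presents R3+R4 = 1307 Ω as a load on stage 1's tap.
Stage 1's lower leg becomes R2‖(R3+R4) = 1257 Ω, so V_mid = 12.7 × 1257/40460 = 0.3947 V.
Stage 2 is itself unloaded: V_out = V_mid × R4/(R3+R4) = 0.3947 × 901/1307 = 0.272 V.

V_out ≈ 0.272 V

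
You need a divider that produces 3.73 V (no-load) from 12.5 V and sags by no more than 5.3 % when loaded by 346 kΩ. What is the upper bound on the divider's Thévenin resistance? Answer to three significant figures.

R_th ≤ 19.4 kΩ

Loading drop = R_th/(R_th + R_L) ≤ 0.0530, so R_th ≤ R_L · ε/(1−ε) = 346 kΩ × 0.0530/0.9470 = 19.4 kΩ.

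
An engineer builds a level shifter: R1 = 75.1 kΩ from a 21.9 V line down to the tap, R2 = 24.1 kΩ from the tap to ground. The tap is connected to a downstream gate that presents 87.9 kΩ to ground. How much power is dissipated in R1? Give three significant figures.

Total resistance from the source is R1 + (R2‖R_L) = 94.01 kΩ, so I = 21.9/94.01 kΩ = 0.2329 mA.
P = I²·R1 = (0.2329 mA)² × 75.1 kΩ = 4.08 mW.

P ≈ 4.08 mW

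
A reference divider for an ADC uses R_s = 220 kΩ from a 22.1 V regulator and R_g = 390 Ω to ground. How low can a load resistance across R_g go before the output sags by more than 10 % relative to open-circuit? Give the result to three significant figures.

R_L(min) ≈ 3.50 kΩ

Output resistance R_th = R_s‖R_g = (220000 × 390)/220400 = 389.3 Ω.
The fractional drop is R_th/(R_th + R_L); requiring this ≤ 0.100 gives R_L ≥ R_th(1/0.100 − 1) = 389.3 × 9.000 = 3.50 kΩ.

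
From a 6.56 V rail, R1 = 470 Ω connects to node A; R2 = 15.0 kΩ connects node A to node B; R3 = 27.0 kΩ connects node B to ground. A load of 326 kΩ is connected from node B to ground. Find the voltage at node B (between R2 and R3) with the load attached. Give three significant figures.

V ≈ 4.05 V

At node B, R3 is in parallel with the load: R3‖R_L = 24930 Ω.
Below node A the resistance is R2 + (R3‖R_L) = 39930 Ω, so V_A = 6.56 × 39930/40400 = 6.484 V.
Then V_B = V_A × (R3‖R_L)/(R2 + R3‖R_L) = 6.484 × 24930/39930 = 4.05 V.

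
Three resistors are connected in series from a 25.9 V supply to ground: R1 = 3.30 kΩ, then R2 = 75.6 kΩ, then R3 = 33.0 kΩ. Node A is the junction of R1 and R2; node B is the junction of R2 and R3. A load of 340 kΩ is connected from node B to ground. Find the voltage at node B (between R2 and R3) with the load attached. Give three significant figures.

V ≈ 7.15 V

At node B, R3 is in parallel with the load: R3‖R_L = 30.08 kΩ.
Below node A the resistance is R2 + (R3‖R_L) = 105.7 kΩ, so V_A = 25.9 × 105.7/109.0 = 25.12 V.
Then V_B = V_A × (R3‖R_L)/(R2 + R3‖R_L) = 25.12 × 30.08/105.7 = 7.15 V.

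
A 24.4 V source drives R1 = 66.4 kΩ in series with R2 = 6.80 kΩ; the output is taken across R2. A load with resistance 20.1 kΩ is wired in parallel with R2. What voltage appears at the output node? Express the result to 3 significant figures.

The load sits in parallel with R2: R2‖R_L = (6.80 × 20.1) / (6.80 + 20.1) = 5.081 kΩ.
V_out = 24.4 × 5.081 / (66.4 + 5.081) = 24.4 × 5.081/71.48 = 1.73 V.

V_out ≈ 1.73 V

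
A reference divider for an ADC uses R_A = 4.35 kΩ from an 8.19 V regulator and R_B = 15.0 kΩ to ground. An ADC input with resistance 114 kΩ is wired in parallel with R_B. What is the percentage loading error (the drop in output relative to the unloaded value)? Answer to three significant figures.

The divider's output (Thévenin) resistance is R_A‖R_B = 3.372 kΩ.
Fractional drop under load = R_th/(R_th + R_L) = 3.372 / (3.372 + 114) = 0.02873.
So the output falls by 2.87 %.

2.87 %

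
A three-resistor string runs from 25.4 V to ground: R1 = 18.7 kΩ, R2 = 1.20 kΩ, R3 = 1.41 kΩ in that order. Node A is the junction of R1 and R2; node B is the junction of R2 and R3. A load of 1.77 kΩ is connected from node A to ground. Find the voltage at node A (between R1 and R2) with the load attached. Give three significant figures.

Below node A the series string R2+R3 = 2.610 kΩ sits in parallel with the 1.77 kΩ load: 1.055 kΩ.
V_A = 25.4 × 1.055/(18.7 + 1.055) = 1.36 V.

V ≈ 1.36 V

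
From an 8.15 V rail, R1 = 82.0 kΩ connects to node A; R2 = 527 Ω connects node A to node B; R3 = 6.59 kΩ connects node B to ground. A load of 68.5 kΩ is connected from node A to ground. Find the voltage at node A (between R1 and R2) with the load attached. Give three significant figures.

Below node A the series string R2+R3 = 7117 Ω sits in parallel with the 68500 Ω load: 6447 Ω.
V_A = 8.15 × 6447/(82000 + 6447) = 0.594 V.

V ≈ 0.594 V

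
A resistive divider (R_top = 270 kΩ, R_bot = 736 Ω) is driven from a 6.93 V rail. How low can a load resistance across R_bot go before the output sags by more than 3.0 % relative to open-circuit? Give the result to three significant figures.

R_L(min) ≈ 23.7 kΩ

Output resistance R_th = R_top‖R_bot = (270000 × 736)/270700 = 734.0 Ω.
The fractional drop is R_th/(R_th + R_L); requiring this ≤ 0.0300 gives R_L ≥ R_th(1/0.0300 − 1) = 734.0 × 32.33 = 23.7 kΩ.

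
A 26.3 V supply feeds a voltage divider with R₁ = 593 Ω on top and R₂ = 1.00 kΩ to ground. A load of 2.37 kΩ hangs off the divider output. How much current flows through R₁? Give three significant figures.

R₂‖R_L = 703.3 Ω, so the source sees R₁ + R₂‖R_L = 1296 Ω.
I = 26.3 V / 1296 Ω = 20.3 mA.

I ≈ 20.3 mA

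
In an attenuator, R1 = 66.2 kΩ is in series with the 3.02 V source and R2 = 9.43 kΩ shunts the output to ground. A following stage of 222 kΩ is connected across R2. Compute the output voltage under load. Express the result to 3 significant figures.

The load sits in parallel with R2: R2‖R_L = (9.43 × 222) / (9.43 + 222) = 9.046 kΩ.
V_out = 3.02 × 9.046 / (66.2 + 9.046) = 3.02 × 9.046/75.25 = 0.363 V.

V_out ≈ 0.363 V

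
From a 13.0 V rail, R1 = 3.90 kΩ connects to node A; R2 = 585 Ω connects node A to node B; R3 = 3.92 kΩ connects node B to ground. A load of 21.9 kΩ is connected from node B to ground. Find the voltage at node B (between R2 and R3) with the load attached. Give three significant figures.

V ≈ 5.53 V

At node B, R3 is in parallel with the load: R3‖R_L = 3325 Ω.
Below node A the resistance is R2 + (R3‖R_L) = 3910 Ω, so V_A = 13.0 × 3910/7810 = 6.508 V.
Then V_B = V_A × (R3‖R_L)/(R2 + R3‖R_L) = 6.508 × 3325/3910 = 5.53 V.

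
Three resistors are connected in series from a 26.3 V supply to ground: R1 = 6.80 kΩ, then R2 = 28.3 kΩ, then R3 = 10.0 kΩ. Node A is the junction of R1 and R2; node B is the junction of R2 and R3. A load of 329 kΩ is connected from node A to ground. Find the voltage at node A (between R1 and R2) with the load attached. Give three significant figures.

V ≈ 21.9 V

Below node A the series string R2+R3 = 38.30 kΩ sits in parallel with the 329 kΩ load: 34.31 kΩ.
V_A = 26.3 × 34.31/(6.80 + 34.31) = 21.9 V.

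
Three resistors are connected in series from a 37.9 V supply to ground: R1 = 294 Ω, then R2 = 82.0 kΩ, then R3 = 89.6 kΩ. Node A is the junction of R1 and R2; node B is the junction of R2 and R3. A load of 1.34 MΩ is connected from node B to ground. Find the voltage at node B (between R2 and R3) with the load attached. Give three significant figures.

V ≈ 19.1 V

At node B, R3 is in parallel with the load: R3‖R_L = 83980 Ω.
Below node A the resistance is R2 + (R3‖R_L) = 166000 Ω, so V_A = 37.9 × 166000/166300 = 37.83 V.
Then V_B = V_A × (R3‖R_L)/(R2 + R3‖R_L) = 37.83 × 83980/166000 = 19.1 V.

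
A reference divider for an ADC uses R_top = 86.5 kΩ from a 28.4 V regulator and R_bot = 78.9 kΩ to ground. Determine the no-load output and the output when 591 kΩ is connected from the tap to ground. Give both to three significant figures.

Open-circuit: V = 28.4 × 78.9/(86.5 + 78.9) = 13.5 V.
With the load, R_bot becomes R_bot‖R_L = 69.61 kΩ, so V = 28.4 × 69.61/156.1 = 12.7 V.

Unloaded: 13.5 V; loaded: 12.7 V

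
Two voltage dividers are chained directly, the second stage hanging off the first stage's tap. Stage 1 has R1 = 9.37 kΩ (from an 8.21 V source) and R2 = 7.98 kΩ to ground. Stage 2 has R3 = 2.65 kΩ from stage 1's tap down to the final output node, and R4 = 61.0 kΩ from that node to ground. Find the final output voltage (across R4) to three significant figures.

Stage 2 presents R3+R4 = 63.65 kΩ as a load on stage 1's tap.
Stage 1's lower leg becomes R2‖(R3+R4) = 7.091 kΩ, so V_mid = 8.21 × 7.091/16.46 = 3.537 V.
Stage 2 is itself unloaded: V_out = V_mid × R4/(R3+R4) = 3.537 × 61.0/63.65 = 3.39 V.

V_out ≈ 3.39 V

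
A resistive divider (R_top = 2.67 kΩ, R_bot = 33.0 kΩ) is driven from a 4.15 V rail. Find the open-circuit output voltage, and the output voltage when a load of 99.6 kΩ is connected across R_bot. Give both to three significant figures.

Unloaded: 3.84 V; loaded: 3.75 V

Open-circuit: V = 4.15 × 33.0/(2.67 + 33.0) = 3.84 V.
With the load, R_bot becomes R_bot‖R_L = 24.79 kΩ, so V = 4.15 × 24.79/27.46 = 3.75 V.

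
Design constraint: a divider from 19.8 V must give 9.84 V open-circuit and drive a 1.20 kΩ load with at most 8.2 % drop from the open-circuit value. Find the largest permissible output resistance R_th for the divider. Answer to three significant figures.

R_th ≤ 107 Ω

Loading drop = R_th/(R_th + R_L) ≤ 0.0820, so R_th ≤ R_L · ε/(1−ε) = 1.20 kΩ × 0.0820/0.9180 = 107 Ω.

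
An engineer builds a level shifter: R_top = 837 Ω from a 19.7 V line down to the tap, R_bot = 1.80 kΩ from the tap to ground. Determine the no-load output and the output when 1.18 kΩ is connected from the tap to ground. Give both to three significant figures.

Open-circuit: V = 19.7 × 1800/(837 + 1800) = 13.4 V.
With the load, R_bot becomes R_bot‖R_L = 712.8 Ω, so V = 19.7 × 712.8/1550 = 9.06 V.

Unloaded: 13.4 V; loaded: 9.06 V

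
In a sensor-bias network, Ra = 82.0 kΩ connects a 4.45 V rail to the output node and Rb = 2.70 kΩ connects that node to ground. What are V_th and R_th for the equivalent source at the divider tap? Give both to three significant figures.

V_th = 0.142 V, R_th = 2.61 kΩ

V_th is the open-circuit tap voltage: 4.45 × 2.70/(82.0 + 2.70) = 0.142 V.
With the supply zeroed, Ra and Rb appear in parallel from the tap: R_th = Ra‖Rb = (82.0 × 2.70)/84.70 = 2.61 kΩ.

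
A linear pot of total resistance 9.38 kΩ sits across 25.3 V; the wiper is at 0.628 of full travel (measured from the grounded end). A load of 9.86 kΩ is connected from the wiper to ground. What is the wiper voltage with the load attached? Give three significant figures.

The wiper splits the pot into (1−α)R = 3.489 kΩ above and αR = 5.891 kΩ below.
Lower section ‖ load = 3.688 kΩ.
V_wiper = 25.3 × 3.688/(3.489 + 3.688) = 13.0 V.

V ≈ 13.0 V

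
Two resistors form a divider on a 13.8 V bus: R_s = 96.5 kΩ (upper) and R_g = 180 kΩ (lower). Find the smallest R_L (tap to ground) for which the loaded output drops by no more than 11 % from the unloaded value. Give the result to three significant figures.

Output resistance R_th = R_s‖R_g = (96.5 × 180)/276.5 = 62.82 kΩ.
The fractional drop is R_th/(R_th + R_L); requiring this ≤ 0.110 gives R_L ≥ R_th(1/0.110 − 1) = 62.82 × 8.091 = 508 kΩ.

R_L(min) ≈ 508 kΩ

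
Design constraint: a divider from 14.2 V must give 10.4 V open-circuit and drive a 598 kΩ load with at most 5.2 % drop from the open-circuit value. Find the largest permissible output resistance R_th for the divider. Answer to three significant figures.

R_th ≤ 32.8 kΩ

Loading drop = R_th/(R_th + R_L) ≤ 0.0520, so R_th ≤ R_L · ε/(1−ε) = 598 kΩ × 0.0520/0.9480 = 32.8 kΩ.
(Any R1, R2 with R2/(R1+R2) = 0.732 and R1‖R2 ≤ 32.8 kΩ will meet the spec.)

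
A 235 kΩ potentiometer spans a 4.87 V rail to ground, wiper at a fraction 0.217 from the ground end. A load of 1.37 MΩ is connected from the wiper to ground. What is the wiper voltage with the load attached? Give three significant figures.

The wiper splits the pot into (1−α)R = 184.0 kΩ above and αR = 50.99 kΩ below.
Lower section ‖ load = 49.16 kΩ.
V_wiper = 4.87 × 49.16/(184.0 + 49.16) = 1.03 V.

V ≈ 1.03 V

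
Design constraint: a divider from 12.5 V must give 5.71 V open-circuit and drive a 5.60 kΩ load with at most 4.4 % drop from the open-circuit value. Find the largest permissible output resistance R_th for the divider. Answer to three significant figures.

R_th ≤ 258 Ω

Loading drop = R_th/(R_th + R_L) ≤ 0.0440, so R_th ≤ R_L · ε/(1−ε) = 5.60 kΩ × 0.0440/0.9560 = 258 Ω.
(Any R1, R2 with R2/(R1+R2) = 0.457 and R1‖R2 ≤ 258 Ω will meet the spec.)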